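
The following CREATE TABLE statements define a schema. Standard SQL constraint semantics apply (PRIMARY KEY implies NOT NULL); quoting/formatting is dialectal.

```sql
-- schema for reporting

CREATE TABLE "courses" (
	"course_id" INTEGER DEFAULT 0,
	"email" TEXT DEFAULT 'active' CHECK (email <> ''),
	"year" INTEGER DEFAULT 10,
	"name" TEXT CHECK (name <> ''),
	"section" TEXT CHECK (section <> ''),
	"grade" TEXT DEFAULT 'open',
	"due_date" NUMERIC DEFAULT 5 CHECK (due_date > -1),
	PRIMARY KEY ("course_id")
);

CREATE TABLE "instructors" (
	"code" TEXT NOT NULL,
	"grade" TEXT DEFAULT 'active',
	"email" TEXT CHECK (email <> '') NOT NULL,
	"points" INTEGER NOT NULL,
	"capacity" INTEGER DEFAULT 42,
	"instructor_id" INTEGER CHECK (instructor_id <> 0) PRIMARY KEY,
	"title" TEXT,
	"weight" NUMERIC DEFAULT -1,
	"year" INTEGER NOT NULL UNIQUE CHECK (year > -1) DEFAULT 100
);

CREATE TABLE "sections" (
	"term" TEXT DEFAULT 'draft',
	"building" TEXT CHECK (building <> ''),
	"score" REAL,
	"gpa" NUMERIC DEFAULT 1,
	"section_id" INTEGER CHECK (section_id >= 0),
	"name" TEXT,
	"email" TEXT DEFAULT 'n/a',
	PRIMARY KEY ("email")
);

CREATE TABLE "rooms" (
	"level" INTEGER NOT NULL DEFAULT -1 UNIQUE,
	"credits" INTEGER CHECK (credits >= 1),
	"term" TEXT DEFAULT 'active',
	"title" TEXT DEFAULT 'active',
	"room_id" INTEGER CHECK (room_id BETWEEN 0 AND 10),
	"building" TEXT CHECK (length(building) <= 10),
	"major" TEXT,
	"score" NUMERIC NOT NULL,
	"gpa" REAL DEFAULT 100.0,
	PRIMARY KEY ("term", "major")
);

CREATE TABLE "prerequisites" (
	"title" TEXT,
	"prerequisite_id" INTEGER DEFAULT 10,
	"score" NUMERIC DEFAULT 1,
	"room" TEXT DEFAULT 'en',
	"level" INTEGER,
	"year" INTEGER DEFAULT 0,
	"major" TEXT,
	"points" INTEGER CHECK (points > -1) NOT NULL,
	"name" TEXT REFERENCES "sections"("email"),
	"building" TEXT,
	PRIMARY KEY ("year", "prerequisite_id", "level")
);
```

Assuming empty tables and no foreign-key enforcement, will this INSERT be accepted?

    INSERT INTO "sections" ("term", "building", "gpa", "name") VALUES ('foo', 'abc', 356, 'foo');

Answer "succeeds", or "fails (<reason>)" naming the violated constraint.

succeeds

NOT NULL columns: email defaults to 'n/a'.
CHECK constraints: 'abc' satisfies (building <> '').
No constraint is violated.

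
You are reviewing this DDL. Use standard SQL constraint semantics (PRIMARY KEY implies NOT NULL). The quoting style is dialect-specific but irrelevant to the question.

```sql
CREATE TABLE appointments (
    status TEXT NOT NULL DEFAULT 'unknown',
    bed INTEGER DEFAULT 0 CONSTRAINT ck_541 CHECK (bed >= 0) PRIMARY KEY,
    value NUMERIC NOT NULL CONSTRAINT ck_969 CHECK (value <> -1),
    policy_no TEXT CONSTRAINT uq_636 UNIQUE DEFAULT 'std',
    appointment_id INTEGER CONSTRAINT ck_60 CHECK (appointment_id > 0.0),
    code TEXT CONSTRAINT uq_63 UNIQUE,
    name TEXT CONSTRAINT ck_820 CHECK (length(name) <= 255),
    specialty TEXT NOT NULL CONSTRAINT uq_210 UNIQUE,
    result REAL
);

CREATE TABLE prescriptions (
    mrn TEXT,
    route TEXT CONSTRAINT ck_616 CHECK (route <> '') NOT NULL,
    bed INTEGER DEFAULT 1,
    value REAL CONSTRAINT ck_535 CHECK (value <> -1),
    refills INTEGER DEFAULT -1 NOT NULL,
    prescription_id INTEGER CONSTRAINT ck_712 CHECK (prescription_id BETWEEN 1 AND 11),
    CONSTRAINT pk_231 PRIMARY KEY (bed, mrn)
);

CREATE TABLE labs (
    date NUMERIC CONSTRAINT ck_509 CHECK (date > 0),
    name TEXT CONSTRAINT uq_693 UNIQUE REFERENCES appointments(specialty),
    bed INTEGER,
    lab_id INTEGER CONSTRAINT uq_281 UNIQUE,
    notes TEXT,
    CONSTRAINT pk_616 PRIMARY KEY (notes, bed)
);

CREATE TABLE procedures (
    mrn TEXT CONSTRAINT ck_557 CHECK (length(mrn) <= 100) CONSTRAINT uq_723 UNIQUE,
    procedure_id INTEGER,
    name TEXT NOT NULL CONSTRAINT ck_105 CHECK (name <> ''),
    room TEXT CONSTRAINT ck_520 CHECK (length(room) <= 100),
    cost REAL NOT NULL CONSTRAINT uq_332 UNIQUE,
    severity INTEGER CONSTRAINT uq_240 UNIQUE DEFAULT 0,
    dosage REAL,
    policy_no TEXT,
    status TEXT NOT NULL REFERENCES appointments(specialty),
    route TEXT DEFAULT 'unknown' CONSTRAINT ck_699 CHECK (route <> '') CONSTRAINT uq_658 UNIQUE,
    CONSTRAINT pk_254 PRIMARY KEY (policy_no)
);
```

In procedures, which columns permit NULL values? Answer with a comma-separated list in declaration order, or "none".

- mrn: CHECK does not forbid NULL (a CHECK constraint passes when its expression is NULL) → nullable.
- procedure_id: no NOT NULL constraint applies → nullable.
- name: declared NOT NULL → not nullable.
- room: CHECK does not forbid NULL (a CHECK constraint passes when its expression is NULL) → nullable.
- cost: declared NOT NULL → not nullable.
- severity: UNIQUE does not imply NOT NULL → nullable.
- dosage: no NOT NULL constraint applies → nullable.
- policy_no: part of the PRIMARY KEY, which implies NOT NULL → not nullable.
- status: declared NOT NULL → not nullable.
- route: CHECK does not forbid NULL (a CHECK constraint passes when its expression is NULL) → nullable.

mrn, procedure_id, room, severity, dosage, route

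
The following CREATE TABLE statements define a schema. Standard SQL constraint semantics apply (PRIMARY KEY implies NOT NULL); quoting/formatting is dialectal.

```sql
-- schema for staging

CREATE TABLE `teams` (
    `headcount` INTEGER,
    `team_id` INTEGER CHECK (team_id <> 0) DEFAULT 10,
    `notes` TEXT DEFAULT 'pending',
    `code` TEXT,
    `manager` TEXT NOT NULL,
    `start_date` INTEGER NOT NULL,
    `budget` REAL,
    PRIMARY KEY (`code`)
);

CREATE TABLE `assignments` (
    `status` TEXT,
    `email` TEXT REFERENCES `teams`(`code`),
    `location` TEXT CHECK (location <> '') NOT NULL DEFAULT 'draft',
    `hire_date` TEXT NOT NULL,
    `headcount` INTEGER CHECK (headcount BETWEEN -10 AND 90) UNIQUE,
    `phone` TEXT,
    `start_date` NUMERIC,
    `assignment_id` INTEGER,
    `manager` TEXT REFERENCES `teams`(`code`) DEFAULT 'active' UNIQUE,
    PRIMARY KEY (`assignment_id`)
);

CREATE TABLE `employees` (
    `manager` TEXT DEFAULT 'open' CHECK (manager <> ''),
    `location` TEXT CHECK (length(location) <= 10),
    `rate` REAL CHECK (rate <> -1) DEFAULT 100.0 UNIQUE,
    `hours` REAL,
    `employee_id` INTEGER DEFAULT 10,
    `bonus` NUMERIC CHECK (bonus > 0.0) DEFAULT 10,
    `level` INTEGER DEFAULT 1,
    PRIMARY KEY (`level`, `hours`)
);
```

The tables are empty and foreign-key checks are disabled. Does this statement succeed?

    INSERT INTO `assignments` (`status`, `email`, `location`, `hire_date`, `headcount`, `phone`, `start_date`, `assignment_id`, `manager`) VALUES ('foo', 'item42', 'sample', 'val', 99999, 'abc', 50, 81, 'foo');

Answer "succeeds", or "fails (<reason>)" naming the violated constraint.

The value 99999 for headcount violates CHECK (headcount BETWEEN -10 AND 90).

fails (CHECK on headcount)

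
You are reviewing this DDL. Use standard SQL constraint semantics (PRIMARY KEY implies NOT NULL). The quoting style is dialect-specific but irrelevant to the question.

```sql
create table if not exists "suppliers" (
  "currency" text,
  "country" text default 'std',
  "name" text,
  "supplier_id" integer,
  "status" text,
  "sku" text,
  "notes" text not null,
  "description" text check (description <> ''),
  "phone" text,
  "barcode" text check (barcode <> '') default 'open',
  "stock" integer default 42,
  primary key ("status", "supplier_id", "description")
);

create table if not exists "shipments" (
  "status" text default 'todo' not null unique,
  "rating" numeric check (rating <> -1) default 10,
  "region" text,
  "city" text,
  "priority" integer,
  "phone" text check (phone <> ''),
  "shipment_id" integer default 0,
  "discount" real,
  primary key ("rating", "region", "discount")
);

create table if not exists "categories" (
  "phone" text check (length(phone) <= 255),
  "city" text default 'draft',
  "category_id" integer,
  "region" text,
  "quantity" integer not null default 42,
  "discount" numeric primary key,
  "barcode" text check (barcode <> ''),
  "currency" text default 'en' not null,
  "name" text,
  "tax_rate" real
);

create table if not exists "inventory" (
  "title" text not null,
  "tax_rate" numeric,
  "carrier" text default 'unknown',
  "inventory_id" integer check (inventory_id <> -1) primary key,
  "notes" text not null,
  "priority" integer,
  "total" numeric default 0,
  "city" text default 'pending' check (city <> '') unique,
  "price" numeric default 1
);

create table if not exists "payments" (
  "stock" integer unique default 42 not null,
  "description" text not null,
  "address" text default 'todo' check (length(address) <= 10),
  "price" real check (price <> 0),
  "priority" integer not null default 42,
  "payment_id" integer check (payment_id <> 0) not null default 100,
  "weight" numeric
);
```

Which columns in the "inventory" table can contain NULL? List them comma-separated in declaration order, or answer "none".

- title: declared NOT NULL → not nullable.
- tax_rate: no NOT NULL constraint applies → nullable.
- carrier: DEFAULT only fills an omitted column; an explicit NULL is still allowed → nullable.
- inventory_id: part of the PRIMARY KEY, which implies NOT NULL → not nullable.
- notes: declared NOT NULL → not nullable.
- priority: no NOT NULL constraint applies → nullable.
- total: DEFAULT only fills an omitted column; an explicit NULL is still allowed → nullable.
- city: CHECK does not forbid NULL (a CHECK constraint passes when its expression is NULL) → nullable.
- price: DEFAULT only fills an omitted column; an explicit NULL is still allowed → nullable.

tax_rate, carrier, priority, total, city, price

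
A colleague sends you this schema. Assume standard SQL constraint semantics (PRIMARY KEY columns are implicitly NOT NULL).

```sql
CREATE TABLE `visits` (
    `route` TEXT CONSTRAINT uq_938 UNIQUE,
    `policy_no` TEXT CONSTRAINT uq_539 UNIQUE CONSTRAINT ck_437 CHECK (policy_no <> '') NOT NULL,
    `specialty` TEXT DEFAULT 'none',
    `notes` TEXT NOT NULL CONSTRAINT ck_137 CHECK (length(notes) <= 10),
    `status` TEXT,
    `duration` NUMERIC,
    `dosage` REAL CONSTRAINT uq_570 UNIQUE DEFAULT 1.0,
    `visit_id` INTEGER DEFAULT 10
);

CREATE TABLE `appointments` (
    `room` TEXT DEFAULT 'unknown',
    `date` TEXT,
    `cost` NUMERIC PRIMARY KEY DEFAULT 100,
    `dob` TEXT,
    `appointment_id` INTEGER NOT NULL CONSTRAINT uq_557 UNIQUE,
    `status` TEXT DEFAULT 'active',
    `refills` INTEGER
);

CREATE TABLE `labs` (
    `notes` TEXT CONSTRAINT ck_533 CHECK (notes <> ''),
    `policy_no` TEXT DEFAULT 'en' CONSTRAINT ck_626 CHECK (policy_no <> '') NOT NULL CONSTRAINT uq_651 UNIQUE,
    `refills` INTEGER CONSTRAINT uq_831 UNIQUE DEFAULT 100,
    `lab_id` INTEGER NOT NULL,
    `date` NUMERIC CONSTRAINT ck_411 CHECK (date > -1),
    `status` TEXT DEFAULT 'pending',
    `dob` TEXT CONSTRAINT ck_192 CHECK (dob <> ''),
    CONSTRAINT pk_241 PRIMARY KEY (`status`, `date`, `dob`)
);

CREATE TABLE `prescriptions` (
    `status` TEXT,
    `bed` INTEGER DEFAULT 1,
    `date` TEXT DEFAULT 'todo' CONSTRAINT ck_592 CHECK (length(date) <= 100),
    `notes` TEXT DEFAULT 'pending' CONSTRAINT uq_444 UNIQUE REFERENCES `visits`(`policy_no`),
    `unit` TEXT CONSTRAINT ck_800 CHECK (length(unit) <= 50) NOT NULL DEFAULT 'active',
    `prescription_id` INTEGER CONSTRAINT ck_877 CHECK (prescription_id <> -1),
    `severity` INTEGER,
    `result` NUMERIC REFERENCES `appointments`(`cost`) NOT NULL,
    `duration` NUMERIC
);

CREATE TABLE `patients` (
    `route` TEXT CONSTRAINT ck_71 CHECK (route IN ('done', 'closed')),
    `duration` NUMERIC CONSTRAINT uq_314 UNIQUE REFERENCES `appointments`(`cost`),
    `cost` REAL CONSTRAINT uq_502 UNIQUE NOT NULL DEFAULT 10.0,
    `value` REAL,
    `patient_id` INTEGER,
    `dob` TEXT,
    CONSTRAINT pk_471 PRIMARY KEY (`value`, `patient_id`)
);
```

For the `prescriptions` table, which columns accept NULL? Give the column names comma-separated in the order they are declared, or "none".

status, bed, date, notes, prescription_id, severity, duration

- status: no NOT NULL constraint applies → nullable.
- bed: DEFAULT only fills an omitted column; an explicit NULL is still allowed → nullable.
- date: CHECK does not forbid NULL (a CHECK constraint passes when its expression is NULL) → nullable.
- notes: a foreign key column may be NULL unless separately constrained → nullable.
- unit: declared NOT NULL → not nullable.
- prescription_id: CHECK does not forbid NULL (a CHECK constraint passes when its expression is NULL) → nullable.
- severity: no NOT NULL constraint applies → nullable.
- result: declared NOT NULL → not nullable.
- duration: no NOT NULL constraint applies → nullable.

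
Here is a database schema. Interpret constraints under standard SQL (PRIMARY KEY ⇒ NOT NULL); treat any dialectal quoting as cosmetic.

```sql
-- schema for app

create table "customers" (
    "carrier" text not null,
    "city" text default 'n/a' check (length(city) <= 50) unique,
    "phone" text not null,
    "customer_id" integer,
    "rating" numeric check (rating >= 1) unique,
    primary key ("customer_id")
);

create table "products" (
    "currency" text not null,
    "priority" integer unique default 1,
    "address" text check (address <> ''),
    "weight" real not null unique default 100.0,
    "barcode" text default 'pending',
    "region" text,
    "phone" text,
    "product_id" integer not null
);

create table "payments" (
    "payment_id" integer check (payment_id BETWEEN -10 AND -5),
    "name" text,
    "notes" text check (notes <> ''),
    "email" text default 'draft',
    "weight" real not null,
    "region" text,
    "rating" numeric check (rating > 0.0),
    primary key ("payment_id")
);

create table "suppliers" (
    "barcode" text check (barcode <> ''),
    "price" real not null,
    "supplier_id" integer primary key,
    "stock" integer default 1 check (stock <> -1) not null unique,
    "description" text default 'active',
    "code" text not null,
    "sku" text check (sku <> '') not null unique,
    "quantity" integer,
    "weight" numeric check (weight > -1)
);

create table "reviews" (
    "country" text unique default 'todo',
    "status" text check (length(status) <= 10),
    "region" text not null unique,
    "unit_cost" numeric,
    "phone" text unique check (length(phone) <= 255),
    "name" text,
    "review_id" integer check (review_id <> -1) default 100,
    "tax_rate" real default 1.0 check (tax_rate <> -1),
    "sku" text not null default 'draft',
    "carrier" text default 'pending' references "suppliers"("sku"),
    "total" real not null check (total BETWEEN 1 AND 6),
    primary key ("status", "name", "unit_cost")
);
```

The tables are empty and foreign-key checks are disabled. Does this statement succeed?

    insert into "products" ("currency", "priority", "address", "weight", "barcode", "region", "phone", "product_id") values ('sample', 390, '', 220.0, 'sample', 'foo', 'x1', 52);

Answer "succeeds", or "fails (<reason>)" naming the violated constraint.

fails (CHECK on address)

The value '' for address violates CHECK (address <> '').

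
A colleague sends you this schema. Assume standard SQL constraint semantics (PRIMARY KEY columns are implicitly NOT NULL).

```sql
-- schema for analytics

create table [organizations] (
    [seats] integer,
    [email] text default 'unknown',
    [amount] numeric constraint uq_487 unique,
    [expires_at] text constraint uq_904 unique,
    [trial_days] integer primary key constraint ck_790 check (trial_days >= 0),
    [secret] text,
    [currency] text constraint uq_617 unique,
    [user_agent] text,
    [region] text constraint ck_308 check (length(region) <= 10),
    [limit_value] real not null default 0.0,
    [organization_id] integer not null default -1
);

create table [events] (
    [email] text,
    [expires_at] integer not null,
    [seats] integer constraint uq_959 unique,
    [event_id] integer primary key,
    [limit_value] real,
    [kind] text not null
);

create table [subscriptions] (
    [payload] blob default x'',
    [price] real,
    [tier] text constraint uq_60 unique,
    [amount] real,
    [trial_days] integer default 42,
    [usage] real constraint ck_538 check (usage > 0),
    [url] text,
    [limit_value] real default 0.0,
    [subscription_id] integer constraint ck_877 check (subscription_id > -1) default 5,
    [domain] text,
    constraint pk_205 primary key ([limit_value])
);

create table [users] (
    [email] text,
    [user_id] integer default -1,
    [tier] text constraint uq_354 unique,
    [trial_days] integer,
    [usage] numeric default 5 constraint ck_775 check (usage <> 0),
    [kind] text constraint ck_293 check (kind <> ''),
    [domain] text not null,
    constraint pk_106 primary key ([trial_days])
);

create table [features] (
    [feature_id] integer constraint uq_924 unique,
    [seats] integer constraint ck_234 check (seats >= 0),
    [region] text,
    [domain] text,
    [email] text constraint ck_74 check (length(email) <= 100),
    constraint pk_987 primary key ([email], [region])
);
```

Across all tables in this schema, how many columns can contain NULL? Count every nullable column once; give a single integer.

28

organizations: 8 nullable (seats, email, amount, expires_at, secret, currency, user_agent, region — PK (trial_days) and explicit NOT NULL columns excluded).
events: 3 nullable (email, seats, limit_value — PK (event_id) and explicit NOT NULL columns excluded).
subscriptions: 9 nullable (payload, price, tier, amount, trial_days, usage, url, subscription_id, domain — PK (limit_value) and explicit NOT NULL columns excluded).
users: 5 nullable (email, user_id, tier, usage, kind — PK (trial_days) and explicit NOT NULL columns excluded).
features: 3 nullable (feature_id, seats, domain — PK (email, region) and explicit NOT NULL columns excluded).
Total: 8 + 3 + 9 + 5 + 3 = 28.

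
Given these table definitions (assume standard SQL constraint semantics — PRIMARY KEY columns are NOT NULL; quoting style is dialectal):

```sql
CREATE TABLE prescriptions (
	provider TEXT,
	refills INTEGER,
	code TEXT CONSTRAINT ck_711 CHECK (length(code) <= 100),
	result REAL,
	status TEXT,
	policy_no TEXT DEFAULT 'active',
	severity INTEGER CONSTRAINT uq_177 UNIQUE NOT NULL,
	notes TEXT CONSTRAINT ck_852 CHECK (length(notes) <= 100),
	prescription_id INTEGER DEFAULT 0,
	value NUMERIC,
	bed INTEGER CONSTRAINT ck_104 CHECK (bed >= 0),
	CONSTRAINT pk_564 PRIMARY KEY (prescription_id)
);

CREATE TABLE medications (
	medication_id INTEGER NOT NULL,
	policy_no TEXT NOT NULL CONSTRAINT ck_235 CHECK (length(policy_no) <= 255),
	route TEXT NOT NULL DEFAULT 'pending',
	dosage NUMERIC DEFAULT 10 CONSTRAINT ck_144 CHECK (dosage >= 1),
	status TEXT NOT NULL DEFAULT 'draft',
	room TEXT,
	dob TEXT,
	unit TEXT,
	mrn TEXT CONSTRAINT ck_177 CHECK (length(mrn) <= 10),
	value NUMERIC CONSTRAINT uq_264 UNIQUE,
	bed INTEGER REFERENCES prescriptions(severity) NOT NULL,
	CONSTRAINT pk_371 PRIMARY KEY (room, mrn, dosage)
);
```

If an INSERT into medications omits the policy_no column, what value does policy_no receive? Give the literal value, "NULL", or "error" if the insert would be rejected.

error

policy_no has no DEFAULT clause.
Omitting it would insert NULL, but it is declared NOT NULL, so the INSERT fails.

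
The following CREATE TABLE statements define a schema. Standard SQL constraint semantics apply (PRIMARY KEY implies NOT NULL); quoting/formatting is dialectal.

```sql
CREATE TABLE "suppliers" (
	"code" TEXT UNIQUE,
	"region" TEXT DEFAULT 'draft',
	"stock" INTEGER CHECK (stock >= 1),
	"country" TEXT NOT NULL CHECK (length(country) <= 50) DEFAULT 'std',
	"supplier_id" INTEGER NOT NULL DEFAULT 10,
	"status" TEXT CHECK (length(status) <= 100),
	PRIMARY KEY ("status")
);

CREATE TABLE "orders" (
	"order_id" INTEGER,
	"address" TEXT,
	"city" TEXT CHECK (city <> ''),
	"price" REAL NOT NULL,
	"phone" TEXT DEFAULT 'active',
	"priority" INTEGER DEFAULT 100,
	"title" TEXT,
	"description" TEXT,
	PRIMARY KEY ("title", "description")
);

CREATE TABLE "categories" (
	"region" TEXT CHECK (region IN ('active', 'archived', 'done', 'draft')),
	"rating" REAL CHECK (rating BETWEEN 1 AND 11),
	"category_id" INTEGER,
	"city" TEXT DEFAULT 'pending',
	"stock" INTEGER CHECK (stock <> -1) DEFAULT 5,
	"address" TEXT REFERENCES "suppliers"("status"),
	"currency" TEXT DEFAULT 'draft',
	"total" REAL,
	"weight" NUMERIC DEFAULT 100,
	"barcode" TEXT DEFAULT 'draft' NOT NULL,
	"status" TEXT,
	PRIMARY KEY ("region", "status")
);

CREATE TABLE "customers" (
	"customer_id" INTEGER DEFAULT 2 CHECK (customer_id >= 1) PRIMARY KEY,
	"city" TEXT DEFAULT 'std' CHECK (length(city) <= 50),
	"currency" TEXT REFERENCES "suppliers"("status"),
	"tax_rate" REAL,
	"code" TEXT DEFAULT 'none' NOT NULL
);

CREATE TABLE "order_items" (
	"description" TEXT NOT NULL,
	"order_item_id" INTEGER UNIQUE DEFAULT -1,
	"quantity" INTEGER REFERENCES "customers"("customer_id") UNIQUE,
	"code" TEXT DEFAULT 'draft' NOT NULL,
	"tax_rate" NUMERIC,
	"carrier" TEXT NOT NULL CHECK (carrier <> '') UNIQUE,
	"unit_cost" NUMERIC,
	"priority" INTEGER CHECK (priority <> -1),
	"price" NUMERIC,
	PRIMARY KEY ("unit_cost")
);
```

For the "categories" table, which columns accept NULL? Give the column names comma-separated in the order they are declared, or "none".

- region: part of the PRIMARY KEY, which implies NOT NULL → not nullable.
- rating: CHECK does not forbid NULL (a CHECK constraint passes when its expression is NULL) → nullable.
- category_id: no NOT NULL constraint applies → nullable.
- city: DEFAULT only fills an omitted column; an explicit NULL is still allowed → nullable.
- stock: CHECK does not forbid NULL (a CHECK constraint passes when its expression is NULL) → nullable.
- address: a foreign key column may be NULL unless separately constrained → nullable.
- currency: DEFAULT only fills an omitted column; an explicit NULL is still allowed → nullable.
- total: no NOT NULL constraint applies → nullable.
- weight: DEFAULT only fills an omitted column; an explicit NULL is still allowed → nullable.
- barcode: declared NOT NULL → not nullable.
- status: part of the PRIMARY KEY, which implies NOT NULL → not nullable.

rating, category_id, city, stock, address, currency, total, weight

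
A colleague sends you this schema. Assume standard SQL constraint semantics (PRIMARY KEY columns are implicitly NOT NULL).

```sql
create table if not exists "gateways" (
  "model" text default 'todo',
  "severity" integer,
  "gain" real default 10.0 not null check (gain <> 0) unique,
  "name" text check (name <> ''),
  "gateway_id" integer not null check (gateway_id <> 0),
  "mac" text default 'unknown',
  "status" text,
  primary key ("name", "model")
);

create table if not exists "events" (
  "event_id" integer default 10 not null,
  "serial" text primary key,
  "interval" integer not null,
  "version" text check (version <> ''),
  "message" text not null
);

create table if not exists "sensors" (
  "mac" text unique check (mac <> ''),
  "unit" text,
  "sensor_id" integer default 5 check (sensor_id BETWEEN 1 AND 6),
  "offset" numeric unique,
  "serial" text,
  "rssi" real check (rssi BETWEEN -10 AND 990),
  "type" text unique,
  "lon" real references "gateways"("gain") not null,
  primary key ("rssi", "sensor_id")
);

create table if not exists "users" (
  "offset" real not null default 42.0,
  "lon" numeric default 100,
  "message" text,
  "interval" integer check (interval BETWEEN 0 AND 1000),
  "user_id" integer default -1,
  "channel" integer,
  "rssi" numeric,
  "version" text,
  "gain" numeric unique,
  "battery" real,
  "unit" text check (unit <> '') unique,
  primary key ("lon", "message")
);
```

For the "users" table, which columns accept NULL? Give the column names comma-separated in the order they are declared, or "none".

- offset: declared NOT NULL → not nullable.
- lon: part of the PRIMARY KEY, which implies NOT NULL → not nullable.
- message: part of the PRIMARY KEY, which implies NOT NULL → not nullable.
- interval: CHECK does not forbid NULL (a CHECK constraint passes when its expression is NULL) → nullable.
- user_id: DEFAULT only fills an omitted column; an explicit NULL is still allowed → nullable.
- channel: no NOT NULL constraint applies → nullable.
- rssi: no NOT NULL constraint applies → nullable.
- version: no NOT NULL constraint applies → nullable.
- gain: UNIQUE does not imply NOT NULL → nullable.
- battery: no NOT NULL constraint applies → nullable.
- unit: CHECK does not forbid NULL (a CHECK constraint passes when its expression is NULL) → nullable.

interval, user_id, channel, rssi, version, gain, battery, unit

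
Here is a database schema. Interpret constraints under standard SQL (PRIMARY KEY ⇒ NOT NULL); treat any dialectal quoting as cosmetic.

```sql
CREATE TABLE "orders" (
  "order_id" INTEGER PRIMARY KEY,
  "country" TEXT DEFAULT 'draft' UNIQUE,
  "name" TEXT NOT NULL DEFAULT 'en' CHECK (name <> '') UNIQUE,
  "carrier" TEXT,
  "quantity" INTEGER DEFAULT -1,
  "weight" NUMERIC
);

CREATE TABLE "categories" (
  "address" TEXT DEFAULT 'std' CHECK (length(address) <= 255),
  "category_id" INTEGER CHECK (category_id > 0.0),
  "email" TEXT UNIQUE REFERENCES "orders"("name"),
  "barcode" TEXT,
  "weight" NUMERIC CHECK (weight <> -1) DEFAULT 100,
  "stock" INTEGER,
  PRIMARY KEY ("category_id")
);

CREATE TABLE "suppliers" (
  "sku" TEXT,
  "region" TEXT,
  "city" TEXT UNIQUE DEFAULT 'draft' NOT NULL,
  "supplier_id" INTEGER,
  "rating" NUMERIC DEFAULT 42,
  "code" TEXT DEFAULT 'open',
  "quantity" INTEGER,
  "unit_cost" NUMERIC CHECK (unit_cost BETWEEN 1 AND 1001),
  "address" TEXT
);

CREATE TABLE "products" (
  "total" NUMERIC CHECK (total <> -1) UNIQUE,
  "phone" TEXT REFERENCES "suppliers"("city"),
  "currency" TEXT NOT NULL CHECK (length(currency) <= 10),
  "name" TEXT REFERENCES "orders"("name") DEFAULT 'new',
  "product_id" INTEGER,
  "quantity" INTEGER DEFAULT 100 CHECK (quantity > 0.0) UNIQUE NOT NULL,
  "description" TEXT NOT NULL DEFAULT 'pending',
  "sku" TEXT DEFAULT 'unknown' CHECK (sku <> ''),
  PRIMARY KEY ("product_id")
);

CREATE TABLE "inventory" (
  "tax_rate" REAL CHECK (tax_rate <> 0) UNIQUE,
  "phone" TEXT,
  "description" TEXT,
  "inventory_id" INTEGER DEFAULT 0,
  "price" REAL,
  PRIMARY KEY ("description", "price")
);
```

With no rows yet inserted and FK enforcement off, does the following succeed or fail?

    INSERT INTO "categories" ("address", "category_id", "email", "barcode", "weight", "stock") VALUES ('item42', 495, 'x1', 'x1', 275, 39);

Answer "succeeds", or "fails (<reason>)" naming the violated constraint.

succeeds

NOT NULL columns: category_id is supplied.
CHECK constraints: 'item42' satisfies (length(address) <= 255); 495 satisfies (category_id > 0.0); 275 satisfies (weight <> -1).
No constraint is violated.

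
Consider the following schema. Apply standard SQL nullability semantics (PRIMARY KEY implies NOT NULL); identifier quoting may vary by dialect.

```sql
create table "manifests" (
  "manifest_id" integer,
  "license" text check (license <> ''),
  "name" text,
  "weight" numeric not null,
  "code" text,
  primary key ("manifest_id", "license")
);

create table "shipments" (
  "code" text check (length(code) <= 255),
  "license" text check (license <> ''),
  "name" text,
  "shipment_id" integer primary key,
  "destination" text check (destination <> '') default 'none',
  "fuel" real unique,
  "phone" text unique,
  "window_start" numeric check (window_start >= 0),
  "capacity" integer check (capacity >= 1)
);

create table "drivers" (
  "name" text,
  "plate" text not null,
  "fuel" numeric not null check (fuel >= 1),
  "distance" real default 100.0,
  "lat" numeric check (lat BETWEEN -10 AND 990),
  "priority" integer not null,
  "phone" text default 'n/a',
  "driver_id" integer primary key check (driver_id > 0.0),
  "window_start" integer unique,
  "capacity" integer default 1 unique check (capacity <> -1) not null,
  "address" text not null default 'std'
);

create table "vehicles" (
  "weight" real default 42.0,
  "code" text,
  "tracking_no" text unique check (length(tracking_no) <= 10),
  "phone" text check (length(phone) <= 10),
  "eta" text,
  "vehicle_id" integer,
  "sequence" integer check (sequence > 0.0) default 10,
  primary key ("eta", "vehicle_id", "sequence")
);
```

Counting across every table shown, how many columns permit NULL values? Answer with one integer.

19

manifests: 2 nullable (name, code — PK (manifest_id, license) and explicit NOT NULL columns excluded).
shipments: 8 nullable (code, license, name, destination, fuel, phone, window_start, capacity — PK (shipment_id) and explicit NOT NULL columns excluded).
drivers: 5 nullable (name, distance, lat, phone, window_start — PK (driver_id) and explicit NOT NULL columns excluded).
vehicles: 4 nullable (weight, code, tracking_no, phone — PK (eta, vehicle_id, sequence) and explicit NOT NULL columns excluded).
Total: 2 + 8 + 5 + 4 = 19.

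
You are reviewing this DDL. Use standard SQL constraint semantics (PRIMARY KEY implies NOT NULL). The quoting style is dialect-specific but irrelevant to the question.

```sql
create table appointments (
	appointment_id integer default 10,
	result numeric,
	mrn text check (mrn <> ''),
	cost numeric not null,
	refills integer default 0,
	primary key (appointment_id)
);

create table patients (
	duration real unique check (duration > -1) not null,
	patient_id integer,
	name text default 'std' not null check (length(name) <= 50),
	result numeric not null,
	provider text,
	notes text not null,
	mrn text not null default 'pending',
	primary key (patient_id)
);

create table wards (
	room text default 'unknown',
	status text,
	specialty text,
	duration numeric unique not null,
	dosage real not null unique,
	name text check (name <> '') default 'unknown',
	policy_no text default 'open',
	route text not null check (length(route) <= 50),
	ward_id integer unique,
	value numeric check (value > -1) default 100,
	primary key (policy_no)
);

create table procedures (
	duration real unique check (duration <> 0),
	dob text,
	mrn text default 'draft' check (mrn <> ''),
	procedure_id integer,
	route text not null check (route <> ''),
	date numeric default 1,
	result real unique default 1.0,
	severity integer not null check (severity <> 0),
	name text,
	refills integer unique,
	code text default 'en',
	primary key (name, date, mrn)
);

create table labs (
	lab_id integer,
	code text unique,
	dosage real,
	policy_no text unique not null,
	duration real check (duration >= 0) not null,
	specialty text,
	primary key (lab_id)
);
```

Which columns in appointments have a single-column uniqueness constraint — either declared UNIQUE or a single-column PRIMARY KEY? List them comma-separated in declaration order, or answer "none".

- appointment_id: single-column PRIMARY KEY → unique.
- result: no UNIQUE or single-column PK constraint.
- mrn: no UNIQUE or single-column PK constraint.
- cost: no UNIQUE or single-column PK constraint.
- refills: no UNIQUE or single-column PK constraint.

appointment_id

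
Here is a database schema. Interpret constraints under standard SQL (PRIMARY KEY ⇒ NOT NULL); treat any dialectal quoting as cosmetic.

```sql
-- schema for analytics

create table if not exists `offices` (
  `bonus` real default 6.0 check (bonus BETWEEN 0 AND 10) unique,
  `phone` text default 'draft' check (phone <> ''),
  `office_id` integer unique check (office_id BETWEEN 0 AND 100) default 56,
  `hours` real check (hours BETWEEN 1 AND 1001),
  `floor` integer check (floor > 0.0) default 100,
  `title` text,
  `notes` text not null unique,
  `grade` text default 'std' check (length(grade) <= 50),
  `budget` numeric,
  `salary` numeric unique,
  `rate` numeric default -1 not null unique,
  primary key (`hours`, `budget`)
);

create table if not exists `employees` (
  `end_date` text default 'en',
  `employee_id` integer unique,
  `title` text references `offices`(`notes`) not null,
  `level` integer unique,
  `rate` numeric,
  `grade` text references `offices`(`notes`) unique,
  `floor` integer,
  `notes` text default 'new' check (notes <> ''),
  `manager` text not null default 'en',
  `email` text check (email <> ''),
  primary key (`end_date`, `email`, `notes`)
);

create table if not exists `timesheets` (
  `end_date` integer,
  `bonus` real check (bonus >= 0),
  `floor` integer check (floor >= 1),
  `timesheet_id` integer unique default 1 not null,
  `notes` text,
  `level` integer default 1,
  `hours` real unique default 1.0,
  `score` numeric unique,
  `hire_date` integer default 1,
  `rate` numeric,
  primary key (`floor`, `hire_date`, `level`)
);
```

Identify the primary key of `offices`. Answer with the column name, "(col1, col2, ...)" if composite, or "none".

(hours, budget)

A table-level PRIMARY KEY clause names 2 columns: hours, budget.
This is a composite key — the combination is unique, not each column individually.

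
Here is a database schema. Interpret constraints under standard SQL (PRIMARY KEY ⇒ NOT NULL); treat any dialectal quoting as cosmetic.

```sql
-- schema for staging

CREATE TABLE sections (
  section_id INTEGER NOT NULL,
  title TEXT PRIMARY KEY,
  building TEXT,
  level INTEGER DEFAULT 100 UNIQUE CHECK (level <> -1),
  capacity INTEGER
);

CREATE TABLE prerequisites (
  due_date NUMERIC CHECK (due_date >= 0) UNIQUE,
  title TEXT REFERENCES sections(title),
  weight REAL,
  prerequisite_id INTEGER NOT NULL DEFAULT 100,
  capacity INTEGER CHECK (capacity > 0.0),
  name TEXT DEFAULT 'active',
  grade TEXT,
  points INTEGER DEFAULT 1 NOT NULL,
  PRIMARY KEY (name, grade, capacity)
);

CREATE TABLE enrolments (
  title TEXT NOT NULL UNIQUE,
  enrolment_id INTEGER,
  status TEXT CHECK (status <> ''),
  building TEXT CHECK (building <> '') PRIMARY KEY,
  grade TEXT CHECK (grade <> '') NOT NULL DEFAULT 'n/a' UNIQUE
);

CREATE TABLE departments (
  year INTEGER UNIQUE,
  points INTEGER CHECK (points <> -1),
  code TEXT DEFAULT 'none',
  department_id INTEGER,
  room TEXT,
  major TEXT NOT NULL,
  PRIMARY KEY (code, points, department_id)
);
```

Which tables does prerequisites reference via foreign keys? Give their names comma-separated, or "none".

- title REFERENCES sections(title).

sections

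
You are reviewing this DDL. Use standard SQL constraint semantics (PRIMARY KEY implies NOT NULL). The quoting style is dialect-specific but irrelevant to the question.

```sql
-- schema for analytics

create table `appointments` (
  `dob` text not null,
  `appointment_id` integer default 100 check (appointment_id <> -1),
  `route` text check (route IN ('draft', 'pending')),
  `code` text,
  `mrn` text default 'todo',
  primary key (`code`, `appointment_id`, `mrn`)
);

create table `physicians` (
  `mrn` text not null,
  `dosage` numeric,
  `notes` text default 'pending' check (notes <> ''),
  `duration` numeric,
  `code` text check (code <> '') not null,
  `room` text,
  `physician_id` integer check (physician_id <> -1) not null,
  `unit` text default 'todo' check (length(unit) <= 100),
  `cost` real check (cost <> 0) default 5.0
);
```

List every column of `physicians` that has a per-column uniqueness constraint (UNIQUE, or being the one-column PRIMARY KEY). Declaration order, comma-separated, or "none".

none

- mrn: no UNIQUE or single-column PK constraint.
- dosage: no UNIQUE or single-column PK constraint.
- notes: no UNIQUE or single-column PK constraint.
- duration: no UNIQUE or single-column PK constraint.
- code: no UNIQUE or single-column PK constraint.
- room: no UNIQUE or single-column PK constraint.
- physician_id: no UNIQUE or single-column PK constraint.
- unit: no UNIQUE or single-column PK constraint.
- cost: no UNIQUE or single-column PK constraint.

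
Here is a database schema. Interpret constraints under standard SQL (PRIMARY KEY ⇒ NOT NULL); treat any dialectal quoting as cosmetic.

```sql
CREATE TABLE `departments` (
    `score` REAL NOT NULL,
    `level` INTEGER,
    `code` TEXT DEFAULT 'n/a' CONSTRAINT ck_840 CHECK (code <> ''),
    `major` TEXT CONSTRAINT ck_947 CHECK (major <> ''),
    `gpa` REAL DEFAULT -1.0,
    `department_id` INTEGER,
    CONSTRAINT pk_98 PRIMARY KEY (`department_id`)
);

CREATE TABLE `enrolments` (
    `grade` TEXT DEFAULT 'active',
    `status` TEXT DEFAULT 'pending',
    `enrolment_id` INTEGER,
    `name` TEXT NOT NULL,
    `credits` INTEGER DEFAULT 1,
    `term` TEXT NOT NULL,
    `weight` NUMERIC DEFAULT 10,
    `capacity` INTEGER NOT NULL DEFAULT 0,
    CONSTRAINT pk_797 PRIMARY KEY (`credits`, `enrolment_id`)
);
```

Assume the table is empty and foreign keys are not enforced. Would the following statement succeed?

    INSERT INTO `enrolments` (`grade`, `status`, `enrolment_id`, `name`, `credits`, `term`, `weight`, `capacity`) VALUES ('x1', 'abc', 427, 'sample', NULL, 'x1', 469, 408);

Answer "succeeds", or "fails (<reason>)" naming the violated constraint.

credits is explicitly set to NULL, but credits is part of the PRIMARY KEY (implied NOT NULL).

fails (NOT NULL on credits)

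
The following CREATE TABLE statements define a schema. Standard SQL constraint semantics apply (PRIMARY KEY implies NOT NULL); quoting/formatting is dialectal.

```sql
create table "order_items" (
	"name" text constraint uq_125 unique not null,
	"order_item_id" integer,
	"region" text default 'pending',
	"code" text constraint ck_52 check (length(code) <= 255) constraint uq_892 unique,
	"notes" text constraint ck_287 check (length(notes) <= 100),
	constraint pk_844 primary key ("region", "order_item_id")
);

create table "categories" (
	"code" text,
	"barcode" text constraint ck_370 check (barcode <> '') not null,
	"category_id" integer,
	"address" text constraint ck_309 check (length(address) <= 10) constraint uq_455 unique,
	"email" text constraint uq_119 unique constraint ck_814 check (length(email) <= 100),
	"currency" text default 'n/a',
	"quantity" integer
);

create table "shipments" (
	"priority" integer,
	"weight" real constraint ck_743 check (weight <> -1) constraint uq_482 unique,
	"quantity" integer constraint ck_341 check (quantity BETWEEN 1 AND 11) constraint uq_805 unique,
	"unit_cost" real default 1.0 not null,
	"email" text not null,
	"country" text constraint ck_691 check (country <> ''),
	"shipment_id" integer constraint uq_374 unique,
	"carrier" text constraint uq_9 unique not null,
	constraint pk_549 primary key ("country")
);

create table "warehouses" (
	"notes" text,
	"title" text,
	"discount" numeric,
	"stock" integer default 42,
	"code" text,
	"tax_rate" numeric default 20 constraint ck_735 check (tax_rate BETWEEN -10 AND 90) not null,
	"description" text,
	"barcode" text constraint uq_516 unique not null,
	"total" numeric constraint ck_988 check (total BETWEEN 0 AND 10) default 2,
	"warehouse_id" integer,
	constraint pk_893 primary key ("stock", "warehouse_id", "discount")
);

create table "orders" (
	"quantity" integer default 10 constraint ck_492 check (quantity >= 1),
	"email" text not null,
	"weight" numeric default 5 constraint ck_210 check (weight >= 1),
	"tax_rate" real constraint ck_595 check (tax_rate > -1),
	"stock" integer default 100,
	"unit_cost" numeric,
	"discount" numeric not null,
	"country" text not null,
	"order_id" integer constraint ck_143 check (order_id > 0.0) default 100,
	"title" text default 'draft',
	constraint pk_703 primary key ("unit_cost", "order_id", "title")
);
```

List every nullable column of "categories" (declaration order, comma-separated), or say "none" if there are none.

- code: no NOT NULL constraint applies → nullable.
- barcode: declared NOT NULL → not nullable.
- category_id: no NOT NULL constraint applies → nullable.
- address: CHECK does not forbid NULL (a CHECK constraint passes when its expression is NULL) → nullable.
- email: CHECK does not forbid NULL (a CHECK constraint passes when its expression is NULL) → nullable.
- currency: DEFAULT only fills an omitted column; an explicit NULL is still allowed → nullable.
- quantity: no NOT NULL constraint applies → nullable.

code, category_id, address, email, currency, quantity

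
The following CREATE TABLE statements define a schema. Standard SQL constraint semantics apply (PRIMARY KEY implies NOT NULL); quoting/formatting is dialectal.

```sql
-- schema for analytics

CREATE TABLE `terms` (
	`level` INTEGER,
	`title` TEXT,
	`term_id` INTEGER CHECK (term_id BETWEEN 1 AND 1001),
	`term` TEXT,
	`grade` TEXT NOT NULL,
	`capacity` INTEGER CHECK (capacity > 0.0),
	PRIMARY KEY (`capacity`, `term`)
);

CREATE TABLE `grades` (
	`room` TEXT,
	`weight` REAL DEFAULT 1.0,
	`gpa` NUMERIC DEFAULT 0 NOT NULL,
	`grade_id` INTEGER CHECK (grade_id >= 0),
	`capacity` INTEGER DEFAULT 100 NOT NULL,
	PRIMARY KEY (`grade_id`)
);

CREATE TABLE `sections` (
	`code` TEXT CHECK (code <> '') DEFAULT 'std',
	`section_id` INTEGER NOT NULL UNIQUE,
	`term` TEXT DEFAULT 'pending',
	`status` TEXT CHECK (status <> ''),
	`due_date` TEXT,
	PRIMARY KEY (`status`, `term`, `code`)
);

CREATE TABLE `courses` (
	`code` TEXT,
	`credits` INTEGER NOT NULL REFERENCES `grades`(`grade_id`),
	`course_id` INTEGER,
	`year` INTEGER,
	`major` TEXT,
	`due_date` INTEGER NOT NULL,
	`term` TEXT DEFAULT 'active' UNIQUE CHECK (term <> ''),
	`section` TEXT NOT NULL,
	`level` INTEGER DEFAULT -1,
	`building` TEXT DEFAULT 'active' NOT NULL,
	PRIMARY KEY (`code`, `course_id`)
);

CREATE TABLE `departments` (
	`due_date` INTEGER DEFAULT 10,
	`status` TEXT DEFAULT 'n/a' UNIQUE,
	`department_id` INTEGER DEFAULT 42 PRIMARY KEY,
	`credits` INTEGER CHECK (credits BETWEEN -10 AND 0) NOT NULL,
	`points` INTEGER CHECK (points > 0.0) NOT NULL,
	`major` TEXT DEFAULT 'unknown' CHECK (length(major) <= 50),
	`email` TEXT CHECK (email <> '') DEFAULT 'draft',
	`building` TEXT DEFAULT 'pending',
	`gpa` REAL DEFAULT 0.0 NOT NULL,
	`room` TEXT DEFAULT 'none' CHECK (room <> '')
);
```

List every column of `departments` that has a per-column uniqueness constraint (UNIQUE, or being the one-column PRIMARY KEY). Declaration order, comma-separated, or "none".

status, department_id

- due_date: no UNIQUE or single-column PK constraint.
- status: declared UNIQUE → unique.
- department_id: single-column PRIMARY KEY → unique.
- credits: no UNIQUE or single-column PK constraint.
- points: no UNIQUE or single-column PK constraint.
- major: no UNIQUE or single-column PK constraint.
- email: no UNIQUE or single-column PK constraint.
- building: no UNIQUE or single-column PK constraint.
- gpa: no UNIQUE or single-column PK constraint.
- room: no UNIQUE or single-column PK constraint.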